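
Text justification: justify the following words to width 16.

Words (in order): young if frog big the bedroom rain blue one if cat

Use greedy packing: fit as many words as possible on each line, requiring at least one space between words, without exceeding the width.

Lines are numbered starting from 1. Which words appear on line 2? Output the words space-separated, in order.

Answer: big the bedroom

Derivation:
Line 1: ['young', 'if', 'frog'] (min_width=13, slack=3)
Line 2: ['big', 'the', 'bedroom'] (min_width=15, slack=1)
Line 3: ['rain', 'blue', 'one', 'if'] (min_width=16, slack=0)
Line 4: ['cat'] (min_width=3, slack=13)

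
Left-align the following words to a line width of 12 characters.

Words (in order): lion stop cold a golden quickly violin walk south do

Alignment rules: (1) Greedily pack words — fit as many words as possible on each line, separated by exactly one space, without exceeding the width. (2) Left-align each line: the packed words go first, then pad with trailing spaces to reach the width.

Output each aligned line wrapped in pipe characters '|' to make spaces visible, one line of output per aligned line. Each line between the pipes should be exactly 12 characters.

Line 1: ['lion', 'stop'] (min_width=9, slack=3)
Line 2: ['cold', 'a'] (min_width=6, slack=6)
Line 3: ['golden'] (min_width=6, slack=6)
Line 4: ['quickly'] (min_width=7, slack=5)
Line 5: ['violin', 'walk'] (min_width=11, slack=1)
Line 6: ['south', 'do'] (min_width=8, slack=4)

Answer: |lion stop   |
|cold a      |
|golden      |
|quickly     |
|violin walk |
|south do    |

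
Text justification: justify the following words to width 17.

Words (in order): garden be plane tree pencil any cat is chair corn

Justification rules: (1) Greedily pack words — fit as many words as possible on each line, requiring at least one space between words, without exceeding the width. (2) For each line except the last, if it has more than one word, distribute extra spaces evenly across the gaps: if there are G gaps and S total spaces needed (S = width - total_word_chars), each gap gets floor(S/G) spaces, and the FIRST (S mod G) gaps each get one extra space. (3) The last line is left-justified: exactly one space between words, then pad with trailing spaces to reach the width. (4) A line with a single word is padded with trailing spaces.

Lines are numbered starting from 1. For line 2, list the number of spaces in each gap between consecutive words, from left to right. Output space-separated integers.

Answer: 2 2

Derivation:
Line 1: ['garden', 'be', 'plane'] (min_width=15, slack=2)
Line 2: ['tree', 'pencil', 'any'] (min_width=15, slack=2)
Line 3: ['cat', 'is', 'chair', 'corn'] (min_width=17, slack=0)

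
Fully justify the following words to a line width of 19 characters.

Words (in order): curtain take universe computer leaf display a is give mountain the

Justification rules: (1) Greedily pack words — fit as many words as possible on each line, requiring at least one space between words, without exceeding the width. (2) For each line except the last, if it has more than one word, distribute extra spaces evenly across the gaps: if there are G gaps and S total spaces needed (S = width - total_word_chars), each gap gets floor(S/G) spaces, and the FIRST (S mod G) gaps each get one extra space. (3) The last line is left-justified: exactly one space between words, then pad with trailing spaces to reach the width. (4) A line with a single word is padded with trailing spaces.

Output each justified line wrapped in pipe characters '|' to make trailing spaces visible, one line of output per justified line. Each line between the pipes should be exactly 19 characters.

Answer: |curtain        take|
|universe   computer|
|leaf  display  a is|
|give mountain the  |

Derivation:
Line 1: ['curtain', 'take'] (min_width=12, slack=7)
Line 2: ['universe', 'computer'] (min_width=17, slack=2)
Line 3: ['leaf', 'display', 'a', 'is'] (min_width=17, slack=2)
Line 4: ['give', 'mountain', 'the'] (min_width=17, slack=2)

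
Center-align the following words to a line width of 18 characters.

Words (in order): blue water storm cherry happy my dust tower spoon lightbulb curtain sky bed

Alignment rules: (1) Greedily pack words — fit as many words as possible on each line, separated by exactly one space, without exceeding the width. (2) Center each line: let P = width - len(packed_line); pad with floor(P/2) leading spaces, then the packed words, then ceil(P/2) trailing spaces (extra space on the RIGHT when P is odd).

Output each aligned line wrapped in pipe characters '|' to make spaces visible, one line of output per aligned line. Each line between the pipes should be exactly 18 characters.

Line 1: ['blue', 'water', 'storm'] (min_width=16, slack=2)
Line 2: ['cherry', 'happy', 'my'] (min_width=15, slack=3)
Line 3: ['dust', 'tower', 'spoon'] (min_width=16, slack=2)
Line 4: ['lightbulb', 'curtain'] (min_width=17, slack=1)
Line 5: ['sky', 'bed'] (min_width=7, slack=11)

Answer: | blue water storm |
| cherry happy my  |
| dust tower spoon |
|lightbulb curtain |
|     sky bed      |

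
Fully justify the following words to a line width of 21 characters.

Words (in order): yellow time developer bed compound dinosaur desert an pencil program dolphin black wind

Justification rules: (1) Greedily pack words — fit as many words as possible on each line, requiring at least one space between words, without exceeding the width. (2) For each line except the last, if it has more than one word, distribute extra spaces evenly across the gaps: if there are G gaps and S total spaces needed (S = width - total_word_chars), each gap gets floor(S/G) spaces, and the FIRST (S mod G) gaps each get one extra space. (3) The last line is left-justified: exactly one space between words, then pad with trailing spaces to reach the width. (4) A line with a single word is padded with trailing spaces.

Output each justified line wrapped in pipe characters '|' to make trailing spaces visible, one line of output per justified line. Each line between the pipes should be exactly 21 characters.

Line 1: ['yellow', 'time', 'developer'] (min_width=21, slack=0)
Line 2: ['bed', 'compound', 'dinosaur'] (min_width=21, slack=0)
Line 3: ['desert', 'an', 'pencil'] (min_width=16, slack=5)
Line 4: ['program', 'dolphin', 'black'] (min_width=21, slack=0)
Line 5: ['wind'] (min_width=4, slack=17)

Answer: |yellow time developer|
|bed compound dinosaur|
|desert    an   pencil|
|program dolphin black|
|wind                 |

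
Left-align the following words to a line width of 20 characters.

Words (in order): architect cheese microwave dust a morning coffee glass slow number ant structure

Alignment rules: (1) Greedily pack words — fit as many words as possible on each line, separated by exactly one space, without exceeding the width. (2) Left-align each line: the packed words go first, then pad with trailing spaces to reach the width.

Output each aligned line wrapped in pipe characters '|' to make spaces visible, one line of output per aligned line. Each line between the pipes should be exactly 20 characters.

Line 1: ['architect', 'cheese'] (min_width=16, slack=4)
Line 2: ['microwave', 'dust', 'a'] (min_width=16, slack=4)
Line 3: ['morning', 'coffee', 'glass'] (min_width=20, slack=0)
Line 4: ['slow', 'number', 'ant'] (min_width=15, slack=5)
Line 5: ['structure'] (min_width=9, slack=11)

Answer: |architect cheese    |
|microwave dust a    |
|morning coffee glass|
|slow number ant     |
|structure           |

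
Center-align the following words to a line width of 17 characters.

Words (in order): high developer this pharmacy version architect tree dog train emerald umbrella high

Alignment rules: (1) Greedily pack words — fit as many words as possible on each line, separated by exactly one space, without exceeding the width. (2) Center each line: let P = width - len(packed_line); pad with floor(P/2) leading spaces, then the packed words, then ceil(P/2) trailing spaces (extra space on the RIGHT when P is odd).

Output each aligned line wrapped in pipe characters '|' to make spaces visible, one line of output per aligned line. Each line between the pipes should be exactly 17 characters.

Line 1: ['high', 'developer'] (min_width=14, slack=3)
Line 2: ['this', 'pharmacy'] (min_width=13, slack=4)
Line 3: ['version', 'architect'] (min_width=17, slack=0)
Line 4: ['tree', 'dog', 'train'] (min_width=14, slack=3)
Line 5: ['emerald', 'umbrella'] (min_width=16, slack=1)
Line 6: ['high'] (min_width=4, slack=13)

Answer: | high developer  |
|  this pharmacy  |
|version architect|
| tree dog train  |
|emerald umbrella |
|      high       |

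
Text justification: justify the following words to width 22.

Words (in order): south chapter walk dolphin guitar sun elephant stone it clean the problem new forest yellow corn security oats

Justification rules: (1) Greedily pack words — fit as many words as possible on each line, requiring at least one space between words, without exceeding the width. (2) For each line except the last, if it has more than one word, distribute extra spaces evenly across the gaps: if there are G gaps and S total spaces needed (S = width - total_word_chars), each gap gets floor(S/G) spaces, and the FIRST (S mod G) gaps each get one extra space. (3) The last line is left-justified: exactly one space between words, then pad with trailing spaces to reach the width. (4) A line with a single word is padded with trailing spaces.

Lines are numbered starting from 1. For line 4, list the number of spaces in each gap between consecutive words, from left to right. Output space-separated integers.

Answer: 2 1 1

Derivation:
Line 1: ['south', 'chapter', 'walk'] (min_width=18, slack=4)
Line 2: ['dolphin', 'guitar', 'sun'] (min_width=18, slack=4)
Line 3: ['elephant', 'stone', 'it'] (min_width=17, slack=5)
Line 4: ['clean', 'the', 'problem', 'new'] (min_width=21, slack=1)
Line 5: ['forest', 'yellow', 'corn'] (min_width=18, slack=4)
Line 6: ['security', 'oats'] (min_width=13, slack=9)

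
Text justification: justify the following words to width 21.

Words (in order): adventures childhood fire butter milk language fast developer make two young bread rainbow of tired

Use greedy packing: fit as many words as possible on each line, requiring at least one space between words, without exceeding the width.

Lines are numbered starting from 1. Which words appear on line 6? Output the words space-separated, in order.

Line 1: ['adventures', 'childhood'] (min_width=20, slack=1)
Line 2: ['fire', 'butter', 'milk'] (min_width=16, slack=5)
Line 3: ['language', 'fast'] (min_width=13, slack=8)
Line 4: ['developer', 'make', 'two'] (min_width=18, slack=3)
Line 5: ['young', 'bread', 'rainbow'] (min_width=19, slack=2)
Line 6: ['of', 'tired'] (min_width=8, slack=13)

Answer: of tired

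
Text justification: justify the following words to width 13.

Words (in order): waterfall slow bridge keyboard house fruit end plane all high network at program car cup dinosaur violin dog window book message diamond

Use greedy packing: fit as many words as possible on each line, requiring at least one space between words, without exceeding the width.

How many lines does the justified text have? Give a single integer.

Answer: 13

Derivation:
Line 1: ['waterfall'] (min_width=9, slack=4)
Line 2: ['slow', 'bridge'] (min_width=11, slack=2)
Line 3: ['keyboard'] (min_width=8, slack=5)
Line 4: ['house', 'fruit'] (min_width=11, slack=2)
Line 5: ['end', 'plane', 'all'] (min_width=13, slack=0)
Line 6: ['high', 'network'] (min_width=12, slack=1)
Line 7: ['at', 'program'] (min_width=10, slack=3)
Line 8: ['car', 'cup'] (min_width=7, slack=6)
Line 9: ['dinosaur'] (min_width=8, slack=5)
Line 10: ['violin', 'dog'] (min_width=10, slack=3)
Line 11: ['window', 'book'] (min_width=11, slack=2)
Line 12: ['message'] (min_width=7, slack=6)
Line 13: ['diamond'] (min_width=7, slack=6)
Total lines: 13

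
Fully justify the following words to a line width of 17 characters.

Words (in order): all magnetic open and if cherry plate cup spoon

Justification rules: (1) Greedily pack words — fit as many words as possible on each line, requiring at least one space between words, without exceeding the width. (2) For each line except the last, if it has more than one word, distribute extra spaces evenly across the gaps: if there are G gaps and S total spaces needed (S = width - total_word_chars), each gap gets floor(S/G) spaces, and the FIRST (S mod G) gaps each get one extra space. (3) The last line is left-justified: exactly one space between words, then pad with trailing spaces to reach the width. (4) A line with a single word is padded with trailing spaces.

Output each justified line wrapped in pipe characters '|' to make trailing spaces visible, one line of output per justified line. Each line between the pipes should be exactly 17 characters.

Answer: |all magnetic open|
|and   if   cherry|
|plate cup spoon  |

Derivation:
Line 1: ['all', 'magnetic', 'open'] (min_width=17, slack=0)
Line 2: ['and', 'if', 'cherry'] (min_width=13, slack=4)
Line 3: ['plate', 'cup', 'spoon'] (min_width=15, slack=2)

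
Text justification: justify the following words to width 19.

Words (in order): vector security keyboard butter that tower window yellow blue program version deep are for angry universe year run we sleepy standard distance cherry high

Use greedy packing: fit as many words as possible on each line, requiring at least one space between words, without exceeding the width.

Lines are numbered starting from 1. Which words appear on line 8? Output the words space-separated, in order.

Line 1: ['vector', 'security'] (min_width=15, slack=4)
Line 2: ['keyboard', 'butter'] (min_width=15, slack=4)
Line 3: ['that', 'tower', 'window'] (min_width=17, slack=2)
Line 4: ['yellow', 'blue', 'program'] (min_width=19, slack=0)
Line 5: ['version', 'deep', 'are'] (min_width=16, slack=3)
Line 6: ['for', 'angry', 'universe'] (min_width=18, slack=1)
Line 7: ['year', 'run', 'we', 'sleepy'] (min_width=18, slack=1)
Line 8: ['standard', 'distance'] (min_width=17, slack=2)
Line 9: ['cherry', 'high'] (min_width=11, slack=8)

Answer: standard distance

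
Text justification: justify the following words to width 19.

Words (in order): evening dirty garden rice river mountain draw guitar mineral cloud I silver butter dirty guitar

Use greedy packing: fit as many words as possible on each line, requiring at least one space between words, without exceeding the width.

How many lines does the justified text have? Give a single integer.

Answer: 6

Derivation:
Line 1: ['evening', 'dirty'] (min_width=13, slack=6)
Line 2: ['garden', 'rice', 'river'] (min_width=17, slack=2)
Line 3: ['mountain', 'draw'] (min_width=13, slack=6)
Line 4: ['guitar', 'mineral'] (min_width=14, slack=5)
Line 5: ['cloud', 'I', 'silver'] (min_width=14, slack=5)
Line 6: ['butter', 'dirty', 'guitar'] (min_width=19, slack=0)
Total lines: 6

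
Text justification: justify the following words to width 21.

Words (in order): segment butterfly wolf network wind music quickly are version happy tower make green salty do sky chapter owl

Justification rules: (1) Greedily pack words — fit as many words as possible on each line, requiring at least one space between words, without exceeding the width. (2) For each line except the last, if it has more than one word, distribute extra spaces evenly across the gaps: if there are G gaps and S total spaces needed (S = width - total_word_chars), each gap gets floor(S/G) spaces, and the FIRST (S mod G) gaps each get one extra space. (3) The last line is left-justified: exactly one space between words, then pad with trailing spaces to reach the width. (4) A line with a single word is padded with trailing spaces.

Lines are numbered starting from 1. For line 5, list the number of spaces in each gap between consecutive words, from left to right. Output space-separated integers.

Answer: 2 2 1

Derivation:
Line 1: ['segment', 'butterfly'] (min_width=17, slack=4)
Line 2: ['wolf', 'network', 'wind'] (min_width=17, slack=4)
Line 3: ['music', 'quickly', 'are'] (min_width=17, slack=4)
Line 4: ['version', 'happy', 'tower'] (min_width=19, slack=2)
Line 5: ['make', 'green', 'salty', 'do'] (min_width=19, slack=2)
Line 6: ['sky', 'chapter', 'owl'] (min_width=15, slack=6)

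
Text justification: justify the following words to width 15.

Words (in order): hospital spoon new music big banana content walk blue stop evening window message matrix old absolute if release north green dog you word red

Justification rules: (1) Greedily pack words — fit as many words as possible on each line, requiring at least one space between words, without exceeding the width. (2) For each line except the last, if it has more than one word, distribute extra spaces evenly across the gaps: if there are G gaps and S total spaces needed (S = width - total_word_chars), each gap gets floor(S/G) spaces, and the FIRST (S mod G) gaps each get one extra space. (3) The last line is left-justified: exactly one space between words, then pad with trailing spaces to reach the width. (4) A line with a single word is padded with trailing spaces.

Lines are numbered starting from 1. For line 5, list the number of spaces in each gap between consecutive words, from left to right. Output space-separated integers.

Line 1: ['hospital', 'spoon'] (min_width=14, slack=1)
Line 2: ['new', 'music', 'big'] (min_width=13, slack=2)
Line 3: ['banana', 'content'] (min_width=14, slack=1)
Line 4: ['walk', 'blue', 'stop'] (min_width=14, slack=1)
Line 5: ['evening', 'window'] (min_width=14, slack=1)
Line 6: ['message', 'matrix'] (min_width=14, slack=1)
Line 7: ['old', 'absolute', 'if'] (min_width=15, slack=0)
Line 8: ['release', 'north'] (min_width=13, slack=2)
Line 9: ['green', 'dog', 'you'] (min_width=13, slack=2)
Line 10: ['word', 'red'] (min_width=8, slack=7)

Answer: 2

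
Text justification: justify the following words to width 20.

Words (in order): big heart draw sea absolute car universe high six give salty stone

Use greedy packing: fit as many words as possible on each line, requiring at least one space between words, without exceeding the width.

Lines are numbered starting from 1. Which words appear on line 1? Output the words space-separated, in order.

Answer: big heart draw sea

Derivation:
Line 1: ['big', 'heart', 'draw', 'sea'] (min_width=18, slack=2)
Line 2: ['absolute', 'car'] (min_width=12, slack=8)
Line 3: ['universe', 'high', 'six'] (min_width=17, slack=3)
Line 4: ['give', 'salty', 'stone'] (min_width=16, slack=4)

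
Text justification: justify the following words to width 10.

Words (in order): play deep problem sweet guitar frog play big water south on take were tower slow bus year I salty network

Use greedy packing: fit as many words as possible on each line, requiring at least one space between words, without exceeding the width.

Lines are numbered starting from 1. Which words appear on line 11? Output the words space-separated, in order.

Line 1: ['play', 'deep'] (min_width=9, slack=1)
Line 2: ['problem'] (min_width=7, slack=3)
Line 3: ['sweet'] (min_width=5, slack=5)
Line 4: ['guitar'] (min_width=6, slack=4)
Line 5: ['frog', 'play'] (min_width=9, slack=1)
Line 6: ['big', 'water'] (min_width=9, slack=1)
Line 7: ['south', 'on'] (min_width=8, slack=2)
Line 8: ['take', 'were'] (min_width=9, slack=1)
Line 9: ['tower', 'slow'] (min_width=10, slack=0)
Line 10: ['bus', 'year', 'I'] (min_width=10, slack=0)
Line 11: ['salty'] (min_width=5, slack=5)
Line 12: ['network'] (min_width=7, slack=3)

Answer: salty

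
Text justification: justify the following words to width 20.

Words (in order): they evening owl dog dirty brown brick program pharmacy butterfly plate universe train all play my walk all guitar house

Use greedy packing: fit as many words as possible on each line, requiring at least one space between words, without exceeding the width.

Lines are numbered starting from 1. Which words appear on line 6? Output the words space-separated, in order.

Answer: play my walk all

Derivation:
Line 1: ['they', 'evening', 'owl', 'dog'] (min_width=20, slack=0)
Line 2: ['dirty', 'brown', 'brick'] (min_width=17, slack=3)
Line 3: ['program', 'pharmacy'] (min_width=16, slack=4)
Line 4: ['butterfly', 'plate'] (min_width=15, slack=5)
Line 5: ['universe', 'train', 'all'] (min_width=18, slack=2)
Line 6: ['play', 'my', 'walk', 'all'] (min_width=16, slack=4)
Line 7: ['guitar', 'house'] (min_width=12, slack=8)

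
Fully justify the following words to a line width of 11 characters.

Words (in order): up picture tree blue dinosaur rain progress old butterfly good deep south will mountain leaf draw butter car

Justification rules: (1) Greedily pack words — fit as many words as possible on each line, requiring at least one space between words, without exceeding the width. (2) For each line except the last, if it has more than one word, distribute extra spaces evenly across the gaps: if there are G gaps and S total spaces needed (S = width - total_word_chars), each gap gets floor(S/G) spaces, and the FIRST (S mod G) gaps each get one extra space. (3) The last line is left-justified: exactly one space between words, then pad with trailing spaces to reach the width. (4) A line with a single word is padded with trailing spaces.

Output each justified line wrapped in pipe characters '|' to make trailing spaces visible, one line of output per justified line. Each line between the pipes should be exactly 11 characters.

Line 1: ['up', 'picture'] (min_width=10, slack=1)
Line 2: ['tree', 'blue'] (min_width=9, slack=2)
Line 3: ['dinosaur'] (min_width=8, slack=3)
Line 4: ['rain'] (min_width=4, slack=7)
Line 5: ['progress'] (min_width=8, slack=3)
Line 6: ['old'] (min_width=3, slack=8)
Line 7: ['butterfly'] (min_width=9, slack=2)
Line 8: ['good', 'deep'] (min_width=9, slack=2)
Line 9: ['south', 'will'] (min_width=10, slack=1)
Line 10: ['mountain'] (min_width=8, slack=3)
Line 11: ['leaf', 'draw'] (min_width=9, slack=2)
Line 12: ['butter', 'car'] (min_width=10, slack=1)

Answer: |up  picture|
|tree   blue|
|dinosaur   |
|rain       |
|progress   |
|old        |
|butterfly  |
|good   deep|
|south  will|
|mountain   |
|leaf   draw|
|butter car |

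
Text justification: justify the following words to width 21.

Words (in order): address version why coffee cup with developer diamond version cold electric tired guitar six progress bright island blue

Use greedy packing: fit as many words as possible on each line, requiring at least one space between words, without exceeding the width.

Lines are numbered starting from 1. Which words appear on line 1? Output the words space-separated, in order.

Answer: address version why

Derivation:
Line 1: ['address', 'version', 'why'] (min_width=19, slack=2)
Line 2: ['coffee', 'cup', 'with'] (min_width=15, slack=6)
Line 3: ['developer', 'diamond'] (min_width=17, slack=4)
Line 4: ['version', 'cold', 'electric'] (min_width=21, slack=0)
Line 5: ['tired', 'guitar', 'six'] (min_width=16, slack=5)
Line 6: ['progress', 'bright'] (min_width=15, slack=6)
Line 7: ['island', 'blue'] (min_width=11, slack=10)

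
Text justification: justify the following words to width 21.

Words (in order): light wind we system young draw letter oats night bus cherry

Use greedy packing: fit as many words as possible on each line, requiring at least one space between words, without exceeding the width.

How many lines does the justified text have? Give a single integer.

Answer: 3

Derivation:
Line 1: ['light', 'wind', 'we', 'system'] (min_width=20, slack=1)
Line 2: ['young', 'draw', 'letter'] (min_width=17, slack=4)
Line 3: ['oats', 'night', 'bus', 'cherry'] (min_width=21, slack=0)
Total lines: 3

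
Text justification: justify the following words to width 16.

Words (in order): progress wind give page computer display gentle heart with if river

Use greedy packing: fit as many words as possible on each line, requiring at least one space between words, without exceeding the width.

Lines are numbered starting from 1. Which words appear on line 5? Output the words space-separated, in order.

Answer: with if river

Derivation:
Line 1: ['progress', 'wind'] (min_width=13, slack=3)
Line 2: ['give', 'page'] (min_width=9, slack=7)
Line 3: ['computer', 'display'] (min_width=16, slack=0)
Line 4: ['gentle', 'heart'] (min_width=12, slack=4)
Line 5: ['with', 'if', 'river'] (min_width=13, slack=3)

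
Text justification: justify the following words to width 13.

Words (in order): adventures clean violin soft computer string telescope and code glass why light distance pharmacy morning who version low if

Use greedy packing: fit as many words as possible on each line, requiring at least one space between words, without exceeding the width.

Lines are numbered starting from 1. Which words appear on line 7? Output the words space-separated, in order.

Answer: why light

Derivation:
Line 1: ['adventures'] (min_width=10, slack=3)
Line 2: ['clean', 'violin'] (min_width=12, slack=1)
Line 3: ['soft', 'computer'] (min_width=13, slack=0)
Line 4: ['string'] (min_width=6, slack=7)
Line 5: ['telescope', 'and'] (min_width=13, slack=0)
Line 6: ['code', 'glass'] (min_width=10, slack=3)
Line 7: ['why', 'light'] (min_width=9, slack=4)
Line 8: ['distance'] (min_width=8, slack=5)
Line 9: ['pharmacy'] (min_width=8, slack=5)
Line 10: ['morning', 'who'] (min_width=11, slack=2)
Line 11: ['version', 'low'] (min_width=11, slack=2)
Line 12: ['if'] (min_width=2, slack=11)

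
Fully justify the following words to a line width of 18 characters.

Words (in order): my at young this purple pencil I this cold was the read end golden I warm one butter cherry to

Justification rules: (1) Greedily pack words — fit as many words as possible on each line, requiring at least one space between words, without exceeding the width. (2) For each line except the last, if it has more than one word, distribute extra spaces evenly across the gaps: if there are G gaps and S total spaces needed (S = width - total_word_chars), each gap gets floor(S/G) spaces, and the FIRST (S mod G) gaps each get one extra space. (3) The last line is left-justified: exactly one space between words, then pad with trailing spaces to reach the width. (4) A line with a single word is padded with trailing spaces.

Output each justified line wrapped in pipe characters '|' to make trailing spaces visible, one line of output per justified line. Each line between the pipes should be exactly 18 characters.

Line 1: ['my', 'at', 'young', 'this'] (min_width=16, slack=2)
Line 2: ['purple', 'pencil', 'I'] (min_width=15, slack=3)
Line 3: ['this', 'cold', 'was', 'the'] (min_width=17, slack=1)
Line 4: ['read', 'end', 'golden', 'I'] (min_width=17, slack=1)
Line 5: ['warm', 'one', 'butter'] (min_width=15, slack=3)
Line 6: ['cherry', 'to'] (min_width=9, slack=9)

Answer: |my  at  young this|
|purple   pencil  I|
|this  cold was the|
|read  end golden I|
|warm   one  butter|
|cherry to         |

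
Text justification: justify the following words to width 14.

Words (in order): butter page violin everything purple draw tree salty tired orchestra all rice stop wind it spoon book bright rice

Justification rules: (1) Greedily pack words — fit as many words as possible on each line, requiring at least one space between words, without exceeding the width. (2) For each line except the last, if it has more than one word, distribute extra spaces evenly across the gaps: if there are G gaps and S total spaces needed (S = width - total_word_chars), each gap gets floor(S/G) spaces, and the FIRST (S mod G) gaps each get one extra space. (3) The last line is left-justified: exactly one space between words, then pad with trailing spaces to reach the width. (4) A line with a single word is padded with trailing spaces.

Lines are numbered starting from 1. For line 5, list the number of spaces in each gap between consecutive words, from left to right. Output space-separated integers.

Answer: 5

Derivation:
Line 1: ['butter', 'page'] (min_width=11, slack=3)
Line 2: ['violin'] (min_width=6, slack=8)
Line 3: ['everything'] (min_width=10, slack=4)
Line 4: ['purple', 'draw'] (min_width=11, slack=3)
Line 5: ['tree', 'salty'] (min_width=10, slack=4)
Line 6: ['tired'] (min_width=5, slack=9)
Line 7: ['orchestra', 'all'] (min_width=13, slack=1)
Line 8: ['rice', 'stop', 'wind'] (min_width=14, slack=0)
Line 9: ['it', 'spoon', 'book'] (min_width=13, slack=1)
Line 10: ['bright', 'rice'] (min_width=11, slack=3)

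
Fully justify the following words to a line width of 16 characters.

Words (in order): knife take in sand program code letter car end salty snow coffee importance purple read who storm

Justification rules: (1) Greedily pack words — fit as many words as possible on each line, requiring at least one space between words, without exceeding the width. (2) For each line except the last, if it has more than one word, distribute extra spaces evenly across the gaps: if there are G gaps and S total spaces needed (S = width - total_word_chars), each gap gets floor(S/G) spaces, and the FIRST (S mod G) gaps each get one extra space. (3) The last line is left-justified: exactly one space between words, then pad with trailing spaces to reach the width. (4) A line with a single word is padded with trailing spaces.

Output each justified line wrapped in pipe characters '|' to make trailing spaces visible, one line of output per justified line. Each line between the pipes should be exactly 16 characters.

Answer: |knife   take  in|
|sand     program|
|code  letter car|
|end  salty  snow|
|coffee          |
|importance      |
|purple  read who|
|storm           |

Derivation:
Line 1: ['knife', 'take', 'in'] (min_width=13, slack=3)
Line 2: ['sand', 'program'] (min_width=12, slack=4)
Line 3: ['code', 'letter', 'car'] (min_width=15, slack=1)
Line 4: ['end', 'salty', 'snow'] (min_width=14, slack=2)
Line 5: ['coffee'] (min_width=6, slack=10)
Line 6: ['importance'] (min_width=10, slack=6)
Line 7: ['purple', 'read', 'who'] (min_width=15, slack=1)
Line 8: ['storm'] (min_width=5, slack=11)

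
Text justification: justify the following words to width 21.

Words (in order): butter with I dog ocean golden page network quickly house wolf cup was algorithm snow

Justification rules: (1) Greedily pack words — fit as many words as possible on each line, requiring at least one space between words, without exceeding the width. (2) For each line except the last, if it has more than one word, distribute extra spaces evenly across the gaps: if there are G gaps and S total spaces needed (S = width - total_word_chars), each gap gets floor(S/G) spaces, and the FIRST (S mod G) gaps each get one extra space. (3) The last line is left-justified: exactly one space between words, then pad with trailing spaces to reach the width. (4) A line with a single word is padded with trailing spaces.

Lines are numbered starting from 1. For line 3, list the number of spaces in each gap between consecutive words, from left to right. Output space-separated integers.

Answer: 1 1

Derivation:
Line 1: ['butter', 'with', 'I', 'dog'] (min_width=17, slack=4)
Line 2: ['ocean', 'golden', 'page'] (min_width=17, slack=4)
Line 3: ['network', 'quickly', 'house'] (min_width=21, slack=0)
Line 4: ['wolf', 'cup', 'was'] (min_width=12, slack=9)
Line 5: ['algorithm', 'snow'] (min_width=14, slack=7)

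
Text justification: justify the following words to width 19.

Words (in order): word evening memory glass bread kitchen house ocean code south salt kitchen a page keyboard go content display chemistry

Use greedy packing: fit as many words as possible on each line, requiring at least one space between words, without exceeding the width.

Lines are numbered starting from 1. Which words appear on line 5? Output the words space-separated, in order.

Line 1: ['word', 'evening', 'memory'] (min_width=19, slack=0)
Line 2: ['glass', 'bread', 'kitchen'] (min_width=19, slack=0)
Line 3: ['house', 'ocean', 'code'] (min_width=16, slack=3)
Line 4: ['south', 'salt', 'kitchen'] (min_width=18, slack=1)
Line 5: ['a', 'page', 'keyboard', 'go'] (min_width=18, slack=1)
Line 6: ['content', 'display'] (min_width=15, slack=4)
Line 7: ['chemistry'] (min_width=9, slack=10)

Answer: a page keyboard go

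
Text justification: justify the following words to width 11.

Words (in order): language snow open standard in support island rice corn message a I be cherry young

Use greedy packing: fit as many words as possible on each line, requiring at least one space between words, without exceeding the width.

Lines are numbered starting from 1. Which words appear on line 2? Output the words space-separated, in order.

Line 1: ['language'] (min_width=8, slack=3)
Line 2: ['snow', 'open'] (min_width=9, slack=2)
Line 3: ['standard', 'in'] (min_width=11, slack=0)
Line 4: ['support'] (min_width=7, slack=4)
Line 5: ['island', 'rice'] (min_width=11, slack=0)
Line 6: ['corn'] (min_width=4, slack=7)
Line 7: ['message', 'a', 'I'] (min_width=11, slack=0)
Line 8: ['be', 'cherry'] (min_width=9, slack=2)
Line 9: ['young'] (min_width=5, slack=6)

Answer: snow open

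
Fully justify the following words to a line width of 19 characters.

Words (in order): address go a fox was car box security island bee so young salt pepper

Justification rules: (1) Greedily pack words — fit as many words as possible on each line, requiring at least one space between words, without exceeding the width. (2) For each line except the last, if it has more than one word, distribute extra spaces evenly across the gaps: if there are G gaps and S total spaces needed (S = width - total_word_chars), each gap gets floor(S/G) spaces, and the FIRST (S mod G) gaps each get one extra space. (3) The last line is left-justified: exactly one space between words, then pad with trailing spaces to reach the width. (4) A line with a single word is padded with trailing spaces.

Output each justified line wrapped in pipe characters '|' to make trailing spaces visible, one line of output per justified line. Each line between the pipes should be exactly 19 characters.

Answer: |address  go  a  fox|
|was     car     box|
|security island bee|
|so    young    salt|
|pepper             |

Derivation:
Line 1: ['address', 'go', 'a', 'fox'] (min_width=16, slack=3)
Line 2: ['was', 'car', 'box'] (min_width=11, slack=8)
Line 3: ['security', 'island', 'bee'] (min_width=19, slack=0)
Line 4: ['so', 'young', 'salt'] (min_width=13, slack=6)
Line 5: ['pepper'] (min_width=6, slack=13)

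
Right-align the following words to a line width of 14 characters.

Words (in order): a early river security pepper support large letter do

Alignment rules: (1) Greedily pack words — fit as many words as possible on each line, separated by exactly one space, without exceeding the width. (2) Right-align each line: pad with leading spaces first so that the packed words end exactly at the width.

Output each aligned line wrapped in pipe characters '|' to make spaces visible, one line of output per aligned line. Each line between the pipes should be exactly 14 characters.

Line 1: ['a', 'early', 'river'] (min_width=13, slack=1)
Line 2: ['security'] (min_width=8, slack=6)
Line 3: ['pepper', 'support'] (min_width=14, slack=0)
Line 4: ['large', 'letter'] (min_width=12, slack=2)
Line 5: ['do'] (min_width=2, slack=12)

Answer: | a early river|
|      security|
|pepper support|
|  large letter|
|            do|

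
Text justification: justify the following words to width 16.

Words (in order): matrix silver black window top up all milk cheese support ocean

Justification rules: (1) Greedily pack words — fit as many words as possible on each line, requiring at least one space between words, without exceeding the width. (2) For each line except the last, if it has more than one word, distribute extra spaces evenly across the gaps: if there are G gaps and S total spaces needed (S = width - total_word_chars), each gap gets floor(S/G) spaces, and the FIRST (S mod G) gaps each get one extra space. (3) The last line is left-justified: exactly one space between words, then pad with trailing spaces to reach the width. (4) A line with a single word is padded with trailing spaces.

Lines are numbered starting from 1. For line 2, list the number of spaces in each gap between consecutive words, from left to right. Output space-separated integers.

Answer: 1 1

Derivation:
Line 1: ['matrix', 'silver'] (min_width=13, slack=3)
Line 2: ['black', 'window', 'top'] (min_width=16, slack=0)
Line 3: ['up', 'all', 'milk'] (min_width=11, slack=5)
Line 4: ['cheese', 'support'] (min_width=14, slack=2)
Line 5: ['ocean'] (min_width=5, slack=11)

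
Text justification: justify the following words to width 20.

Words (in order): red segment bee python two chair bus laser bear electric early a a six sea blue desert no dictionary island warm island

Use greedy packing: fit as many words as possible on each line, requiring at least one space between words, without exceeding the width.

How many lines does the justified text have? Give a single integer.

Line 1: ['red', 'segment', 'bee'] (min_width=15, slack=5)
Line 2: ['python', 'two', 'chair', 'bus'] (min_width=20, slack=0)
Line 3: ['laser', 'bear', 'electric'] (min_width=19, slack=1)
Line 4: ['early', 'a', 'a', 'six', 'sea'] (min_width=17, slack=3)
Line 5: ['blue', 'desert', 'no'] (min_width=14, slack=6)
Line 6: ['dictionary', 'island'] (min_width=17, slack=3)
Line 7: ['warm', 'island'] (min_width=11, slack=9)
Total lines: 7

Answer: 7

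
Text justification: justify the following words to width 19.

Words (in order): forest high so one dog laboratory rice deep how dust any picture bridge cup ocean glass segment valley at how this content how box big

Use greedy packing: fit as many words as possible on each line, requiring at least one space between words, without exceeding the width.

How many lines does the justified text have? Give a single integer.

Line 1: ['forest', 'high', 'so', 'one'] (min_width=18, slack=1)
Line 2: ['dog', 'laboratory', 'rice'] (min_width=19, slack=0)
Line 3: ['deep', 'how', 'dust', 'any'] (min_width=17, slack=2)
Line 4: ['picture', 'bridge', 'cup'] (min_width=18, slack=1)
Line 5: ['ocean', 'glass', 'segment'] (min_width=19, slack=0)
Line 6: ['valley', 'at', 'how', 'this'] (min_width=18, slack=1)
Line 7: ['content', 'how', 'box', 'big'] (min_width=19, slack=0)
Total lines: 7

Answer: 7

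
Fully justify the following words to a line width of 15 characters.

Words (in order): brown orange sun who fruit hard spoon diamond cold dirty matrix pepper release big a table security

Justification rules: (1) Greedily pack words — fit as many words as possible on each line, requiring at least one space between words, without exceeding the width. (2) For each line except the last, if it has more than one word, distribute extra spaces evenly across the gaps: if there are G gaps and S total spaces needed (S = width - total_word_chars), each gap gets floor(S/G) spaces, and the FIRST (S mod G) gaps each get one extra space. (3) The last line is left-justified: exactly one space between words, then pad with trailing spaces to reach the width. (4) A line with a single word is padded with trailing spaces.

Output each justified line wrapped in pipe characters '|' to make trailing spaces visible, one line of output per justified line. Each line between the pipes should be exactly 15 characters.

Answer: |brown    orange|
|sun  who  fruit|
|hard      spoon|
|diamond    cold|
|dirty    matrix|
|pepper  release|
|big   a   table|
|security       |

Derivation:
Line 1: ['brown', 'orange'] (min_width=12, slack=3)
Line 2: ['sun', 'who', 'fruit'] (min_width=13, slack=2)
Line 3: ['hard', 'spoon'] (min_width=10, slack=5)
Line 4: ['diamond', 'cold'] (min_width=12, slack=3)
Line 5: ['dirty', 'matrix'] (min_width=12, slack=3)
Line 6: ['pepper', 'release'] (min_width=14, slack=1)
Line 7: ['big', 'a', 'table'] (min_width=11, slack=4)
Line 8: ['security'] (min_width=8, slack=7)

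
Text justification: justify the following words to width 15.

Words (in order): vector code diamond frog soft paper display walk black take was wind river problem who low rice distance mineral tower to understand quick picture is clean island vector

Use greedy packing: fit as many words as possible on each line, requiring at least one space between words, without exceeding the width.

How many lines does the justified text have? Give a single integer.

Line 1: ['vector', 'code'] (min_width=11, slack=4)
Line 2: ['diamond', 'frog'] (min_width=12, slack=3)
Line 3: ['soft', 'paper'] (min_width=10, slack=5)
Line 4: ['display', 'walk'] (min_width=12, slack=3)
Line 5: ['black', 'take', 'was'] (min_width=14, slack=1)
Line 6: ['wind', 'river'] (min_width=10, slack=5)
Line 7: ['problem', 'who', 'low'] (min_width=15, slack=0)
Line 8: ['rice', 'distance'] (min_width=13, slack=2)
Line 9: ['mineral', 'tower'] (min_width=13, slack=2)
Line 10: ['to', 'understand'] (min_width=13, slack=2)
Line 11: ['quick', 'picture'] (min_width=13, slack=2)
Line 12: ['is', 'clean', 'island'] (min_width=15, slack=0)
Line 13: ['vector'] (min_width=6, slack=9)
Total lines: 13

Answer: 13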